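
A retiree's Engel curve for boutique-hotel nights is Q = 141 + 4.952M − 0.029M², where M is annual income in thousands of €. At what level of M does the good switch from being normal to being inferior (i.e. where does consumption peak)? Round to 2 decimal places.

85.38

dQ/dM = 4.952 − 0.058M.
The good is inferior where dQ/dM < 0. Setting dQ/dM = 0 gives M = 4.952 / 0.058 = 85.38.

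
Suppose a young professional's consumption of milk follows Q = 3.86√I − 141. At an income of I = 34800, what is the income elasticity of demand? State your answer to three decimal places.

At I = 34800: Q = 579.074.
dQ/dI = 3.86/(2√I) = 0.0103459 at this income.
η = (dQ/dI)·(I/Q) = 0.0103459 × (34800/579.074) = 0.622.

0.622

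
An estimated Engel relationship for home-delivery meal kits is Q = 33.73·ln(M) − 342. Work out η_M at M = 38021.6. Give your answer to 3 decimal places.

2.460

At M = 38021.6: Q = 13.714.
dQ/dM = 33.73/M = 0.000887127 at this income.
η = (dQ/dM)·(M/Q) = 0.000887127 × (38021.6/13.714) = 2.460.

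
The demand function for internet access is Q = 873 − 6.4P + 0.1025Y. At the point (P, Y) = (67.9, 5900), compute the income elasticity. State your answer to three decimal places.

At P = 67.9, Y = 5900: Q = 1043.190.
Holding P constant, ∂Q/∂Y = 0.1025.
η_Y = (∂Q/∂Y)·(Y/Q) = 0.1025 × (5900/1043.190) = 0.580.

0.580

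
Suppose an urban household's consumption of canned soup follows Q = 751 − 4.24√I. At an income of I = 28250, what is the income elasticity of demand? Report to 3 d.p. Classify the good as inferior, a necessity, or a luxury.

-9.291 (inferior good)

At I = 28250: Q = 38.352.
dQ/dI = -4.24/(2√I) = -0.0126132 at this income.
η = (dQ/dI)·(I/Q) = -0.0126132 × (28250/38.352) = -9.291.
Since η < 0, the good is an inferior good.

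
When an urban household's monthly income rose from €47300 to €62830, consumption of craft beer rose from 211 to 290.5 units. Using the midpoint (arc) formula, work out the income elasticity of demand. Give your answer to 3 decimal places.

1.124

ΔQ = 290.5 − 211 = 79.5; midpoint Q̄ = (211 + 290.5)/2 = 250.75.
ΔI = 62830 − 47300 = 15530; midpoint Ī = (47300 + 62830)/2 = 55065.
η = (ΔQ/Q̄) ÷ (ΔI/Ī) = (79.5/250.75) ÷ (15530/55065) = 1.124.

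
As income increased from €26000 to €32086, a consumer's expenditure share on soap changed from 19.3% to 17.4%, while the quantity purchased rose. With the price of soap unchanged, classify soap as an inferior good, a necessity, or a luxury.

Quantity rises but the budget share falls as income rises, so 0 < η < 1.

necessity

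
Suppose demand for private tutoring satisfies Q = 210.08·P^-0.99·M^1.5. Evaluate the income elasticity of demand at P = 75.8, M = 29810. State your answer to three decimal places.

1.500

For a multiplicative demand Q = A·P^α·M^β, the income elasticity is β everywhere.
Here β = 1.5, so η = 1.500.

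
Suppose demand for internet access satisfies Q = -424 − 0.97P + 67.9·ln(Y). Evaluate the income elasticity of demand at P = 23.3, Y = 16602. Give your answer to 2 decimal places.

0.32

At P = 23.3, Y = 16602: Q = 213.202.
Holding P constant, ∂Q/∂Y = 67.9/Y = 0.00408987.
η_Y = (∂Q/∂Y)·(Y/Q) = 0.00408987 × (16602/213.202) = 0.32.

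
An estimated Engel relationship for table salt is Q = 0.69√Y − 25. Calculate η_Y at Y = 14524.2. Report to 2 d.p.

0.71

At Y = 14524.2: Q = 58.156.
dQ/dY = 0.69/(2√Y) = 0.00286268 at this income.
η = (dQ/dY)·(Y/Q) = 0.00286268 × (14524.2/58.156) = 0.71.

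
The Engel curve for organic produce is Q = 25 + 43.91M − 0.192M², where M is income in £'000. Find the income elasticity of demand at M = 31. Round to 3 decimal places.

At M = 31: Q = 1201.6980.
dQ/dM = 43.91 − 0.384M = 32.00600.
η = (dQ/dM)·(M/Q) = 32.00600 × (31/1201.6980) = 0.826.

0.826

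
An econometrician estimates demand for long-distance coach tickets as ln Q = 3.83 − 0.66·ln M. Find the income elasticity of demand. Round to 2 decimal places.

In a log-linear demand, the coefficient on ln M is the income elasticity.
So η = -0.66.

-0.66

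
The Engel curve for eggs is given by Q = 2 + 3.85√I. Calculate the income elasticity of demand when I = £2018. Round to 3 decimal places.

At I = 2018: Q = 174.950.
dQ/dI = 3.85/(2√I) = 0.0428519 at this income.
η = (dQ/dI)·(I/Q) = 0.0428519 × (2018/174.950) = 0.494.

0.494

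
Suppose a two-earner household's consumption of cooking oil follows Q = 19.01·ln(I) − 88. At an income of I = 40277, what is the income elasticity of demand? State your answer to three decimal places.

At I = 40277: Q = 113.573.
dQ/dI = 19.01/I = 0.000471982 at this income.
η = (dQ/dI)·(I/Q) = 0.000471982 × (40277/113.573) = 0.167.

0.167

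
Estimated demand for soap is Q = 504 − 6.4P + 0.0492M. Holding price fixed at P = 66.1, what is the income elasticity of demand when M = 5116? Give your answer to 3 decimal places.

At P = 66.1, M = 5116: Q = 332.667.
Holding P constant, ∂Q/∂M = 0.0492.
η_M = (∂Q/∂M)·(M/Q) = 0.0492 × (5116/332.667) = 0.757.

0.757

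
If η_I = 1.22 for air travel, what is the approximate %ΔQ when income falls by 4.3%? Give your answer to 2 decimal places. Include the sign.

-5.25%

%ΔQ ≈ η × %ΔI = 1.22 × (-4.3%) = -5.25%.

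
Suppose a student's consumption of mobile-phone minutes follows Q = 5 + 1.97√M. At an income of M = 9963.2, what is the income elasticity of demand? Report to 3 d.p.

At M = 9963.2: Q = 201.637.
dQ/dM = 1.97/(2√M) = 0.00986817 at this income.
η = (dQ/dM)·(M/Q) = 0.00986817 × (9963.2/201.637) = 0.488.

0.488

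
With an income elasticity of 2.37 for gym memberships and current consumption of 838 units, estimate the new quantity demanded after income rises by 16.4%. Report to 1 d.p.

%ΔQ ≈ η × %ΔI = 2.37 × 16.4% = 38.868%.
New Q ≈ 838 × (1 + 0.38868) = 1163.7.

1163.7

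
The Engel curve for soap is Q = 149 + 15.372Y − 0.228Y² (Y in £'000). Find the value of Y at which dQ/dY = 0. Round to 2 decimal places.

33.71

dQ/dY = 15.372 − 0.456Y.
The good is inferior where dQ/dY < 0. Setting dQ/dY = 0 gives Y = 15.372 / 0.456 = 33.71.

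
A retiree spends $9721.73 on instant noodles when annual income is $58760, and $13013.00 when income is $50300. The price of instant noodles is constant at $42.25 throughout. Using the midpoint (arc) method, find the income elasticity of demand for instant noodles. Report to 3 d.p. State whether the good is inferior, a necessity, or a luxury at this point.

-1.866 (inferior good)

With a constant price, Q₁ = 9721.73/42.25 = 230.100 and Q₂ = 13013.00/42.25 = 308.000 (equivalently, work directly with expenditure since P cancels).
Midpoint %ΔQ = (13013.00 − 9721.73)/11367.37 = 0.28954; midpoint %ΔI = (50300 − 58760)/54530 = -0.15514.
η = 0.28954 / -0.15514 = -1.866.
η < 0 ⇒ inferior good.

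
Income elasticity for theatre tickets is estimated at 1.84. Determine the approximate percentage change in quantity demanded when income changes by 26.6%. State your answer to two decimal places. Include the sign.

48.94%

%ΔQ ≈ η × %ΔI = 1.84 × 26.6% = 48.94%.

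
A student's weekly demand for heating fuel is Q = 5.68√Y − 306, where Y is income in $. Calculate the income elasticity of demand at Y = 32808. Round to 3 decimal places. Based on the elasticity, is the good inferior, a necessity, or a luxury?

At Y = 32808: Q = 722.817.
dQ/dY = 5.68/(2√Y) = 0.0156794 at this income.
η = (dQ/dY)·(Y/Q) = 0.0156794 × (32808/722.817) = 0.712.
Since 0 < η < 1, the good is a necessity.

0.712 (necessity)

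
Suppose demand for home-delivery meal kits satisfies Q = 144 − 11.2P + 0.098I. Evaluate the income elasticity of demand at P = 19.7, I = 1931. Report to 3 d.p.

1.681

At P = 19.7, I = 1931: Q = 112.598.
Holding P constant, ∂Q/∂I = 0.098.
η_I = (∂Q/∂I)·(I/Q) = 0.098 × (1931/112.598) = 1.681.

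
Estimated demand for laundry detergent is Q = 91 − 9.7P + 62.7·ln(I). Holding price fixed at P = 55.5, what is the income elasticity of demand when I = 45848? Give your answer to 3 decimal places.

0.278

At P = 55.5, I = 45848: Q = 225.615.
Holding P constant, ∂Q/∂I = 62.7/I = 0.00136756.
η_I = (∂Q/∂I)·(I/Q) = 0.00136756 × (45848/225.615) = 0.278.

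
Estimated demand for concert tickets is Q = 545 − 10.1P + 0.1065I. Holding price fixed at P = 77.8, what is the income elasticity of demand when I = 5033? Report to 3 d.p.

1.816

At P = 77.8, I = 5033: Q = 295.235.
Holding P constant, ∂Q/∂I = 0.1065.
η_I = (∂Q/∂I)·(I/Q) = 0.1065 × (5033/295.235) = 1.816.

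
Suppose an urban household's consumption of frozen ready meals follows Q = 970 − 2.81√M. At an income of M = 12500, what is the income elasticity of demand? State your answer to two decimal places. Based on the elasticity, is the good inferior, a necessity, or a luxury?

-0.24 (inferior good)

At M = 12500: Q = 655.832.
dQ/dM = -2.81/(2√M) = -0.0125667 at this income.
η = (dQ/dM)·(M/Q) = -0.0125667 × (12500/655.832) = -0.24.
Since η < 0, the good is an inferior good.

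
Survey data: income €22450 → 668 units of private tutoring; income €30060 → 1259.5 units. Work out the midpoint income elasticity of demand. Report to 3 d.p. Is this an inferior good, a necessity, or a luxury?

2.117 (luxury)

ΔQ = 1259.5 − 668 = 591.5; midpoint Q̄ = (668 + 1259.5)/2 = 963.75.
ΔI = 30060 − 22450 = 7610; midpoint Ī = (22450 + 30060)/2 = 26255.
η = (ΔQ/Q̄) ÷ (ΔI/Ī) = (591.5/963.75) ÷ (7610/26255) = 2.117.
η > 1 ⇒ luxury.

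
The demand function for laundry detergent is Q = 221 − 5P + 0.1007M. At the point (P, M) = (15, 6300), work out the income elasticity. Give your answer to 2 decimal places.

At P = 15, M = 6300: Q = 780.410.
Holding P constant, ∂Q/∂M = 0.1007.
η_M = (∂Q/∂M)·(M/Q) = 0.1007 × (6300/780.410) = 0.81.

0.81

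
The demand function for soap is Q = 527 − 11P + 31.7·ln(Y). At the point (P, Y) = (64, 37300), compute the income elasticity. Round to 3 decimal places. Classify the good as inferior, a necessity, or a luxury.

At P = 64, Y = 37300: Q = 156.698.
Holding P constant, ∂Q/∂Y = 31.7/Y = 0.000849866.
η_Y = (∂Q/∂Y)·(Y/Q) = 0.000849866 × (37300/156.698) = 0.202.
Since 0 < η < 1, this is a necessity.

0.202 (necessity)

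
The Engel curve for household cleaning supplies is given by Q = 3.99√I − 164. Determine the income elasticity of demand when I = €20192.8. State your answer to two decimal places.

0.70

At I = 20192.8: Q = 402.984.
dQ/dI = 3.99/(2√I) = 0.0140393 at this income.
η = (dQ/dI)·(I/Q) = 0.0140393 × (20192.8/402.984) = 0.70.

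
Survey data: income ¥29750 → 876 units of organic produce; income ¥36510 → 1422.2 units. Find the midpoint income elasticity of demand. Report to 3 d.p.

2.330

ΔQ = 1422.2 − 876 = 546.2; midpoint Q̄ = (876 + 1422.2)/2 = 1149.1.
ΔI = 36510 − 29750 = 6760; midpoint Ī = (29750 + 36510)/2 = 33130.
η = (ΔQ/Q̄) ÷ (ΔI/Ī) = (546.2/1149.1) ÷ (6760/33130) = 2.330.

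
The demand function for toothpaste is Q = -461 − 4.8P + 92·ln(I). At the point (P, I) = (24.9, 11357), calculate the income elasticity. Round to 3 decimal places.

0.330

At P = 24.9, I = 11357: Q = 278.538.
Holding P constant, ∂Q/∂I = 92/I = 0.00810073.
η_I = (∂Q/∂I)·(I/Q) = 0.00810073 × (11357/278.538) = 0.330.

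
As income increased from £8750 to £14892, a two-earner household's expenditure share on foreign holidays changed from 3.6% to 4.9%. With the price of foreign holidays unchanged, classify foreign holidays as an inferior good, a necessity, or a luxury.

luxury

The budget share rises as income rises, so η > 1.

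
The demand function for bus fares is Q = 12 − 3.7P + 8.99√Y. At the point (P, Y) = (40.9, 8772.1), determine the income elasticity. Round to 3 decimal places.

At P = 40.9, Y = 8772.1: Q = 702.669.
Holding P constant, ∂Q/∂Y = 8.99/(2√Y) = 0.047993.
η_Y = (∂Q/∂Y)·(Y/Q) = 0.047993 × (8772.1/702.669) = 0.599.

0.599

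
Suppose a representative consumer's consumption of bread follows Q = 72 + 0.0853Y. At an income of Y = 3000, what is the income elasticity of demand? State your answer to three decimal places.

At Y = 3000: Q = 327.900.
dQ/dY = 0.0853.
η = (dQ/dY)·(Y/Q) = 0.0853 × (3000/327.900) = 0.780.

0.780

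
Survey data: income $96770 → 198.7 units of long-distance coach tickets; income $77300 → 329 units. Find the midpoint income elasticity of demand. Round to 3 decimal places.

ΔQ = 329 − 198.7 = 130.3; midpoint Q̄ = (198.7 + 329)/2 = 263.85.
ΔI = 77300 − 96770 = -19470; midpoint Ī = (96770 + 77300)/2 = 87035.
η = (ΔQ/Q̄) ÷ (ΔI/Ī) = (130.3/263.85) ÷ (-19470/87035) = -2.208.

-2.208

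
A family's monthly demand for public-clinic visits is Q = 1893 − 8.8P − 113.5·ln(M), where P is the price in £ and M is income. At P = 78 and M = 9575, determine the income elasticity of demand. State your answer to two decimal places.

-0.68

At P = 78, M = 9575: Q = 166.156.
Holding P constant, ∂Q/∂M = -113.5/M = -0.0118538.
η_M = (∂Q/∂M)·(M/Q) = -0.0118538 × (9575/166.156) = -0.68.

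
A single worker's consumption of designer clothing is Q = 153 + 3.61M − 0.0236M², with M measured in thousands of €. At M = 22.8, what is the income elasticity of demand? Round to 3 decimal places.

0.259

At M = 22.8: Q = 223.0398.
dQ/dM = 3.61 − 0.0472M = 2.53384.
η = (dQ/dM)·(M/Q) = 2.53384 × (22.8/223.0398) = 0.259.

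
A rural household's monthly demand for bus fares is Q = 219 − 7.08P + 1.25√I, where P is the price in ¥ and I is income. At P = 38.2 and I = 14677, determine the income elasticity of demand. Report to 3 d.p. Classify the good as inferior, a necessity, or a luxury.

0.757 (necessity)

At P = 38.2, I = 14677: Q = 99.980.
Holding P constant, ∂Q/∂I = 1.25/(2√I) = 0.00515895.
η_I = (∂Q/∂I)·(I/Q) = 0.00515895 × (14677/99.980) = 0.757.
Since 0 < η < 1, this is a necessity.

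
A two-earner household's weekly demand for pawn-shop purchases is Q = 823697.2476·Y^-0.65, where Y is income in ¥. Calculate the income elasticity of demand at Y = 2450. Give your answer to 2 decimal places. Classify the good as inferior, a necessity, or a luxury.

For Q = A·Y^β the income elasticity is constant and equal to β.
Here β = -0.65, so η = -0.65.
Since η < 0, the good is an inferior good.

-0.65 (inferior good)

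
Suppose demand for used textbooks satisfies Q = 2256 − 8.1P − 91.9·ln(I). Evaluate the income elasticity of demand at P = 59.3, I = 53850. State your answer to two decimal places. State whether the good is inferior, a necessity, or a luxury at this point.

At P = 59.3, I = 53850: Q = 774.515.
Holding P constant, ∂Q/∂I = -91.9/I = -0.00170659.
η_I = (∂Q/∂I)·(I/Q) = -0.00170659 × (53850/774.515) = -0.12.
Since η < 0, this is an inferior good.

-0.12 (inferior good)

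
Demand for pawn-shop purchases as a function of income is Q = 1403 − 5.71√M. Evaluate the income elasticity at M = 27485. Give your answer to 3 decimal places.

At M = 27485: Q = 456.362.
dQ/dM = -5.71/(2√M) = -0.017221 at this income.
η = (dQ/dM)·(M/Q) = -0.017221 × (27485/456.362) = -1.037.

-1.037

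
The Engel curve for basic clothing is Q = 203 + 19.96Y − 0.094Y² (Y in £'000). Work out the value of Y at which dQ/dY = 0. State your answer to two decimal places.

106.17

dQ/dY = 19.96 − 0.188Y.
The good is inferior where dQ/dY < 0. Setting dQ/dY = 0 gives Y = 19.96 / 0.188 = 106.17.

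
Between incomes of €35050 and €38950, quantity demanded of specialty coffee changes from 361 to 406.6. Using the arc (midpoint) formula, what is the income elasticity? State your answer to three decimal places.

1.127

ΔQ = 406.6 − 361 = 45.6; midpoint Q̄ = (361 + 406.6)/2 = 383.8.
ΔI = 38950 − 35050 = 3900; midpoint Ī = (35050 + 38950)/2 = 37000.
η = (ΔQ/Q̄) ÷ (ΔI/Ī) = (45.6/383.8) ÷ (3900/37000) = 1.127.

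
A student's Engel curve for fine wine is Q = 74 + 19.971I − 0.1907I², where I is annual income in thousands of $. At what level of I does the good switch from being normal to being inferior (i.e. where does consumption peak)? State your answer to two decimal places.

52.36

dQ/dI = 19.971 − 0.3814I.
The good is inferior where dQ/dI < 0. Setting dQ/dI = 0 gives I = 19.971 / 0.3814 = 52.36.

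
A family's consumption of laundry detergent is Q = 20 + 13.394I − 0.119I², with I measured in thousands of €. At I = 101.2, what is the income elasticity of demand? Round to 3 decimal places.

At I = 101.2: Q = 156.7414.
dQ/dI = 13.394 − 0.238I = -10.69160.
η = (dQ/dI)·(I/Q) = -10.69160 × (101.2/156.7414) = -6.903.

-6.903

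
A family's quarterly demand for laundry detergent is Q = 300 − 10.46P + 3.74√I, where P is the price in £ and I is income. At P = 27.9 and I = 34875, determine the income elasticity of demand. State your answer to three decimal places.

At P = 27.9, I = 34875: Q = 706.605.
Holding P constant, ∂Q/∂I = 3.74/(2√I) = 0.0100135.
η_I = (∂Q/∂I)·(I/Q) = 0.0100135 × (34875/706.605) = 0.494.

0.494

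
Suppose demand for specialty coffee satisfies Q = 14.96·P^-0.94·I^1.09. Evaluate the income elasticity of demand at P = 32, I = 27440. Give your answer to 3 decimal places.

1.090

For a multiplicative demand Q = A·P^α·I^β, the income elasticity is β everywhere.
Here β = 1.09, so η = 1.090.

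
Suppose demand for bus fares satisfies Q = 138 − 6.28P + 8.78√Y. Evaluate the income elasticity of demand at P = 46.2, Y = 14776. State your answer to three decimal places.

At P = 46.2, Y = 14776: Q = 915.131.
Holding P constant, ∂Q/∂Y = 8.78/(2√Y) = 0.0361149.
η_Y = (∂Q/∂Y)·(Y/Q) = 0.0361149 × (14776/915.131) = 0.583.

0.583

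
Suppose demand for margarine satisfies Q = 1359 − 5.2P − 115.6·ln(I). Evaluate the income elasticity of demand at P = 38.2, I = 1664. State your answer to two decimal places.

At P = 38.2, I = 1664: Q = 302.957.
Holding P constant, ∂Q/∂I = -115.6/I = -0.0694712.
η_I = (∂Q/∂I)·(I/Q) = -0.0694712 × (1664/302.957) = -0.38.

-0.38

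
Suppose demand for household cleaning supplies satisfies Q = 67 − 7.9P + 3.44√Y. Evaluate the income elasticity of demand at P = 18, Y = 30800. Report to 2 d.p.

0.57

At P = 18, Y = 30800: Q = 528.518.
Holding P constant, ∂Q/∂Y = 3.44/(2√Y) = 0.00980061.
η_Y = (∂Q/∂Y)·(Y/Q) = 0.00980061 × (30800/528.518) = 0.57.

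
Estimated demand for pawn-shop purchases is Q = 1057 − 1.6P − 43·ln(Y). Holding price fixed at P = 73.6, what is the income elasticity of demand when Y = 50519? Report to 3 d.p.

At P = 73.6, Y = 50519: Q = 473.545.
Holding P constant, ∂Q/∂Y = -43/Y = -0.000851165.
η_Y = (∂Q/∂Y)·(Y/Q) = -0.000851165 × (50519/473.545) = -0.091.

-0.091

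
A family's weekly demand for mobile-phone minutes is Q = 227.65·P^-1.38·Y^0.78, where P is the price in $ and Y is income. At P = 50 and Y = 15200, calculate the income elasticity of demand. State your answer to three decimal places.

For a multiplicative demand Q = A·P^α·Y^β, the income elasticity is β everywhere.
Here β = 0.78, so η = 0.780.

0.780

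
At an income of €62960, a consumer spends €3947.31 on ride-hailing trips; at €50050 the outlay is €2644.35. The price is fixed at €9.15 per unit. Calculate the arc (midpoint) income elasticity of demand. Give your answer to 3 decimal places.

With a constant price, Q₁ = 3947.31/9.15 = 431.400 and Q₂ = 2644.35/9.15 = 289.000 (equivalently, work directly with expenditure since P cancels).
Midpoint %ΔQ = (2644.35 − 3947.31)/3295.83 = -0.39534; midpoint %ΔI = (50050 − 62960)/56505 = -0.22848.
η = -0.39534 / -0.22848 = 1.730.

1.730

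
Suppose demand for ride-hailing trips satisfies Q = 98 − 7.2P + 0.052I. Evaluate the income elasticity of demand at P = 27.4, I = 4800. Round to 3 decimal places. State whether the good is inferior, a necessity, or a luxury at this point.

1.660 (luxury)

At P = 27.4, I = 4800: Q = 150.320.
Holding P constant, ∂Q/∂I = 0.052.
η_I = (∂Q/∂I)·(I/Q) = 0.052 × (4800/150.320) = 1.660.
Since η > 1, this is a luxury.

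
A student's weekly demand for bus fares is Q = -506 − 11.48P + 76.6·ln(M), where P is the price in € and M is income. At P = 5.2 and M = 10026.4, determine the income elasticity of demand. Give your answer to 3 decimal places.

At P = 5.2, M = 10026.4: Q = 140.018.
Holding P constant, ∂Q/∂M = 76.6/M = 0.00763983.
η_M = (∂Q/∂M)·(M/Q) = 0.00763983 × (10026.4/140.018) = 0.547.

0.547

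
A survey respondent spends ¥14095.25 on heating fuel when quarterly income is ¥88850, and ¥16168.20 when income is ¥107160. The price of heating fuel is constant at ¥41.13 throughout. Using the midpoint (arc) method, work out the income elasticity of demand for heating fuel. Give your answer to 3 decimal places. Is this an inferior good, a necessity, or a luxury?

0.733 (necessity)

With a constant price, Q₁ = 14095.25/41.13 = 342.700 and Q₂ = 16168.20/41.13 = 393.100 (equivalently, work directly with expenditure since P cancels).
Midpoint %ΔQ = (16168.20 − 14095.25)/15131.73 = 0.13699; midpoint %ΔI = (107160 − 88850)/98005 = 0.18683.
η = 0.13699 / 0.18683 = 0.733.
0 < η < 1 ⇒ necessity.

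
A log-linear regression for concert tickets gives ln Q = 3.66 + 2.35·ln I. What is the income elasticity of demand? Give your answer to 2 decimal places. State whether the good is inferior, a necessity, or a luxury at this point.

In a log-linear demand, the coefficient on ln I is the income elasticity.
So η = 2.35.
η > 1 ⇒ luxury.

2.35 (luxury)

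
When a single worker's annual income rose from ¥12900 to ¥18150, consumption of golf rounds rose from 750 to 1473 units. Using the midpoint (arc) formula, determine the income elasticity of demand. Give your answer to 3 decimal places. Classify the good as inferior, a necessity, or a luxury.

1.924 (luxury)

ΔQ = 1473 − 750 = 723; midpoint Q̄ = (750 + 1473)/2 = 1111.5.
ΔI = 18150 − 12900 = 5250; midpoint Ī = (12900 + 18150)/2 = 15525.
η = (ΔQ/Q̄) ÷ (ΔI/Ī) = (723/1111.5) ÷ (5250/15525) = 1.924.
η > 1 ⇒ luxury.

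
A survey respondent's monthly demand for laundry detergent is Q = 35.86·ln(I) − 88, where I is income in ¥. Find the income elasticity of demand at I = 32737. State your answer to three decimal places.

At I = 32737: Q = 284.810.
dQ/dI = 35.86/I = 0.0010954 at this income.
η = (dQ/dI)·(I/Q) = 0.0010954 × (32737/284.810) = 0.126.

0.126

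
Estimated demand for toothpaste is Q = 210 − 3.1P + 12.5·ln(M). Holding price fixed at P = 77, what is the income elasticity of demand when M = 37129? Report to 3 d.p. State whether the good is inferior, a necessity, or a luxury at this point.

At P = 77, M = 37129: Q = 102.827.
Holding P constant, ∂Q/∂M = 12.5/M = 0.000336664.
η_M = (∂Q/∂M)·(M/Q) = 0.000336664 × (37129/102.827) = 0.122.
Since 0 < η < 1, this is a necessity.

0.122 (necessity)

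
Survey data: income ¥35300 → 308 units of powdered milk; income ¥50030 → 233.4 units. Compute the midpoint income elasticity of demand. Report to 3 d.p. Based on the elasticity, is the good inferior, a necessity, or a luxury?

-0.798 (inferior good)

ΔQ = 233.4 − 308 = -74.6; midpoint Q̄ = (308 + 233.4)/2 = 270.7.
ΔI = 50030 − 35300 = 14730; midpoint Ī = (35300 + 50030)/2 = 42665.
η = (ΔQ/Q̄) ÷ (ΔI/Ī) = (-74.6/270.7) ÷ (14730/42665) = -0.798.
η < 0 ⇒ inferior good.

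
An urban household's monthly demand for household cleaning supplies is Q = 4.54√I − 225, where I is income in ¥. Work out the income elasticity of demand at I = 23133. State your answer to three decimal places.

At I = 23133: Q = 465.513.
dQ/dI = 4.54/(2√I) = 0.0149248 at this income.
η = (dQ/dI)·(I/Q) = 0.0149248 × (23133/465.513) = 0.742.

0.742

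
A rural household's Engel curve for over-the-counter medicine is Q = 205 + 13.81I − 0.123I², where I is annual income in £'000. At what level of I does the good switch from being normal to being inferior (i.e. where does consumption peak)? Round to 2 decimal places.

dQ/dI = 13.81 − 0.246I.
The good is inferior where dQ/dI < 0. Setting dQ/dI = 0 gives I = 13.81 / 0.246 = 56.14.

56.14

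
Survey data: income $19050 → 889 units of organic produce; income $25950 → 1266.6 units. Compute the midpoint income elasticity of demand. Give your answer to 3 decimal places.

ΔQ = 1266.6 − 889 = 377.6; midpoint Q̄ = (889 + 1266.6)/2 = 1077.8.
ΔI = 25950 − 19050 = 6900; midpoint Ī = (19050 + 25950)/2 = 22500.
η = (ΔQ/Q̄) ÷ (ΔI/Ī) = (377.6/1077.8) ÷ (6900/22500) = 1.142.

1.142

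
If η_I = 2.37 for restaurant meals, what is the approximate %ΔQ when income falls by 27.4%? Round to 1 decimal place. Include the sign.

%ΔQ ≈ η × %ΔI = 2.37 × (-27.4%) = -64.9%.

-64.9%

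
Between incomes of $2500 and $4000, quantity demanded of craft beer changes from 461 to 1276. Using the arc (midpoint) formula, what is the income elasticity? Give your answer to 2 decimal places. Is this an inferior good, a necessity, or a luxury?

ΔQ = 1276 − 461 = 815; midpoint Q̄ = (461 + 1276)/2 = 868.5.
ΔI = 4000 − 2500 = 1500; midpoint Ī = (2500 + 4000)/2 = 3250.
η = (ΔQ/Q̄) ÷ (ΔI/Ī) = (815/868.5) ÷ (1500/3250) = 2.03.
η > 1 ⇒ luxury.

2.03 (luxury)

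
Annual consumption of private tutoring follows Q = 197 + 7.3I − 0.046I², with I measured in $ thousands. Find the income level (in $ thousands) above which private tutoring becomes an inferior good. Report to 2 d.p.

79.35

dQ/dI = 7.3 − 0.092I.
The good is inferior where dQ/dI < 0. Setting dQ/dI = 0 gives I = 7.3 / 0.092 = 79.35.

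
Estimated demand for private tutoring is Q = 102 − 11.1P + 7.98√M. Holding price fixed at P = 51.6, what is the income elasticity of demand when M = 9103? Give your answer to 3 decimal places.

1.310

At P = 51.6, M = 9103: Q = 290.609.
Holding P constant, ∂Q/∂M = 7.98/(2√M) = 0.0418197.
η_M = (∂Q/∂M)·(M/Q) = 0.0418197 × (9103/290.609) = 1.310.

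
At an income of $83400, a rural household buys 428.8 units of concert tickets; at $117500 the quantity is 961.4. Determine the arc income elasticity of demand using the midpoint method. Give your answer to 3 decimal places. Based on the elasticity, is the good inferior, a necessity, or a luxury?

ΔQ = 961.4 − 428.8 = 532.6; midpoint Q̄ = (428.8 + 961.4)/2 = 695.1.
ΔI = 117500 − 83400 = 34100; midpoint Ī = (83400 + 117500)/2 = 100450.
η = (ΔQ/Q̄) ÷ (ΔI/Ī) = (532.6/695.1) ÷ (34100/100450) = 2.257.
η > 1 ⇒ luxury.

2.257 (luxury)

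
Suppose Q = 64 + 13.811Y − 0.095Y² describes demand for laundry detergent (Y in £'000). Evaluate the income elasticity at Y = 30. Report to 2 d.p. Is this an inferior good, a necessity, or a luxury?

At Y = 30: Q = 392.8300.
dQ/dY = 13.811 − 0.19Y = 8.11100.
η = (dQ/dY)·(Y/Q) = 8.11100 × (30/392.8300) = 0.62.
0 < η < 1 ⇒ necessity.

0.62 (necessity)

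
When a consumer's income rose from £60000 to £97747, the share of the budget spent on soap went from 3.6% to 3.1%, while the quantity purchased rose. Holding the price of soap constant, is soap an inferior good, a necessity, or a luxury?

Quantity rises but the budget share falls as income rises, so 0 < η < 1.

necessity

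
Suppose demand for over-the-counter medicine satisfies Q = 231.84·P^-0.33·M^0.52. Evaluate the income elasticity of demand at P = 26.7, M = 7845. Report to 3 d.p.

For a multiplicative demand Q = A·P^α·M^β, the income elasticity is β everywhere.
Here β = 0.52, so η = 0.520.

0.520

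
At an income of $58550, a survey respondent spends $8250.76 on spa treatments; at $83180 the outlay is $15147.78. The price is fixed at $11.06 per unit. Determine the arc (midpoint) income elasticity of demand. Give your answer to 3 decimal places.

With a constant price, Q₁ = 8250.76/11.06 = 746.000 and Q₂ = 15147.78/11.06 = 1369.600 (equivalently, work directly with expenditure since P cancels).
Midpoint %ΔQ = (15147.78 − 8250.76)/11699.27 = 0.58953; midpoint %ΔI = (83180 − 58550)/70865 = 0.34756.
η = 0.58953 / 0.34756 = 1.696.

1.696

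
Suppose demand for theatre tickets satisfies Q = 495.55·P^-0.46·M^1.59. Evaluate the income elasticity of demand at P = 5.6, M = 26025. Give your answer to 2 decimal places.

1.59

For a multiplicative demand Q = A·P^α·M^β, the income elasticity is β everywhere.
Here β = 1.59, so η = 1.59.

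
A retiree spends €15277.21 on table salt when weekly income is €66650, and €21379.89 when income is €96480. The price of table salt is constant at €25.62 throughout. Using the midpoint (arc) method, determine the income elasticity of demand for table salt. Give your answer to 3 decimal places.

With a constant price, Q₁ = 15277.21/25.62 = 596.300 and Q₂ = 21379.89/25.62 = 834.500 (equivalently, work directly with expenditure since P cancels).
Midpoint %ΔQ = (21379.89 − 15277.21)/18328.55 = 0.33296; midpoint %ΔI = (96480 − 66650)/81565 = 0.36572.
η = 0.33296 / 0.36572 = 0.910.

0.910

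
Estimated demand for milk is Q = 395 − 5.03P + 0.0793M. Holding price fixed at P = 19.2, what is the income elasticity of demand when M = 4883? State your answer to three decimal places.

0.565

At P = 19.2, M = 4883: Q = 685.646.
Holding P constant, ∂Q/∂M = 0.0793.
η_M = (∂Q/∂M)·(M/Q) = 0.0793 × (4883/685.646) = 0.565.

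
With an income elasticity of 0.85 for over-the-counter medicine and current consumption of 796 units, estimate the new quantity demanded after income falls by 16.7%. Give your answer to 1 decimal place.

683.0

%ΔQ ≈ η × %ΔI = 0.85 × (-16.7%) = -14.195%.
New Q ≈ 796 × (1 − 0.14195) = 683.0.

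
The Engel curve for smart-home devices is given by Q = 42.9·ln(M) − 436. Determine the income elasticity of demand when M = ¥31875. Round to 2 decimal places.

4.84

At M = 31875: Q = 8.855.
dQ/dM = 42.9/M = 0.00134588 at this income.
η = (dQ/dM)·(M/Q) = 0.00134588 × (31875/8.855) = 4.84.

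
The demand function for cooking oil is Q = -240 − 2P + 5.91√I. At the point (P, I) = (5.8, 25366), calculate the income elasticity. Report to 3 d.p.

0.682

At P = 5.8, I = 25366: Q = 689.668.
Holding P constant, ∂Q/∂I = 5.91/(2√I) = 0.0185537.
η_I = (∂Q/∂I)·(I/Q) = 0.0185537 × (25366/689.668) = 0.682.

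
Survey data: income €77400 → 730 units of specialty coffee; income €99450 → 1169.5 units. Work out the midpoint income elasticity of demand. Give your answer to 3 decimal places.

ΔQ = 1169.5 − 730 = 439.5; midpoint Q̄ = (730 + 1169.5)/2 = 949.75.
ΔI = 99450 − 77400 = 22050; midpoint Ī = (77400 + 99450)/2 = 88425.
η = (ΔQ/Q̄) ÷ (ΔI/Ī) = (439.5/949.75) ÷ (22050/88425) = 1.856.

1.856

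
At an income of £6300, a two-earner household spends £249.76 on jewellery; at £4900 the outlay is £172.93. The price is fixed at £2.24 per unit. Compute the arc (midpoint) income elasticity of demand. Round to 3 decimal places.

1.454

With a constant price, Q₁ = 249.76/2.24 = 111.500 and Q₂ = 172.93/2.24 = 77.201 (equivalently, work directly with expenditure since P cancels).
Midpoint %ΔQ = (172.93 − 249.76)/211.35 = -0.36353; midpoint %ΔI = (4900 − 6300)/5600 = -0.25000.
η = -0.36353 / -0.25000 = 1.454.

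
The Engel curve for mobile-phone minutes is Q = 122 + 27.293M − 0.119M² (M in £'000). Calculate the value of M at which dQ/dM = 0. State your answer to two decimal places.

dQ/dM = 27.293 − 0.238M.
The good is inferior where dQ/dM < 0. Setting dQ/dM = 0 gives M = 27.293 / 0.238 = 114.68.

114.68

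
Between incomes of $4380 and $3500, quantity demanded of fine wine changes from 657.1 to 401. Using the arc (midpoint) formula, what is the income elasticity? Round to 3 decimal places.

ΔQ = 401 − 657.1 = -256.1; midpoint Q̄ = (657.1 + 401)/2 = 529.05.
ΔI = 3500 − 4380 = -880; midpoint Ī = (4380 + 3500)/2 = 3940.
η = (ΔQ/Q̄) ÷ (ΔI/Ī) = (-256.1/529.05) ÷ (-880/3940) = 2.167.

2.167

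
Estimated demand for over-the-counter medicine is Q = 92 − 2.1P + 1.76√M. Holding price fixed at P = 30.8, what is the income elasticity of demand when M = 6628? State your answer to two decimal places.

0.42

At P = 30.8, M = 6628: Q = 170.606.
Holding P constant, ∂Q/∂M = 1.76/(2√M) = 0.0108091.
η_M = (∂Q/∂M)·(M/Q) = 0.0108091 × (6628/170.606) = 0.42.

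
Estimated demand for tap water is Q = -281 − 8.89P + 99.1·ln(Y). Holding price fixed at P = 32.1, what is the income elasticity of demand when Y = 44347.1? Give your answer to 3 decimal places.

0.201

At P = 32.1, Y = 44347.1: Q = 493.981.
Holding P constant, ∂Q/∂Y = 99.1/Y = 0.00223464.
η_Y = (∂Q/∂Y)·(Y/Q) = 0.00223464 × (44347.1/493.981) = 0.201.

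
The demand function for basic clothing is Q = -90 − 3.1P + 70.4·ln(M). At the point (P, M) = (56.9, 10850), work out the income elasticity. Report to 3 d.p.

0.182

At P = 56.9, M = 10850: Q = 387.761.
Holding P constant, ∂Q/∂M = 70.4/M = 0.00648848.
η_M = (∂Q/∂M)·(M/Q) = 0.00648848 × (10850/387.761) = 0.182.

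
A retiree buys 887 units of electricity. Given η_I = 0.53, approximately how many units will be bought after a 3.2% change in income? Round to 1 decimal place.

%ΔQ ≈ η × %ΔI = 0.53 × 3.2% = 1.696%.
New Q ≈ 887 × (1 + 0.01696) = 902.0.

902.0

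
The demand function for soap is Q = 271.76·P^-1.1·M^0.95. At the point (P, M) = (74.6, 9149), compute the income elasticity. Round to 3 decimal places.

For a multiplicative demand Q = A·P^α·M^β, the income elasticity is β everywhere.
Here β = 0.95, so η = 0.950.

0.950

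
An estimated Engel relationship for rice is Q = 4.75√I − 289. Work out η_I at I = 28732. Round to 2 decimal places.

At I = 28732: Q = 516.150.
dQ/dI = 4.75/(2√I) = 0.0140114 at this income.
η = (dQ/dI)·(I/Q) = 0.0140114 × (28732/516.150) = 0.78.

0.78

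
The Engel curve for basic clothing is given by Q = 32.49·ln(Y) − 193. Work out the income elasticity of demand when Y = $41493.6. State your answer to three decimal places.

0.213

At Y = 41493.6: Q = 152.476.
dQ/dY = 32.49/Y = 0.000783012 at this income.
η = (dQ/dY)·(Y/Q) = 0.000783012 × (41493.6/152.476) = 0.213.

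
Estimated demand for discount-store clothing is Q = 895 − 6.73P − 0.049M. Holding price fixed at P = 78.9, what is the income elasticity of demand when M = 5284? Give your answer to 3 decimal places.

-2.464

At P = 78.9, M = 5284: Q = 105.087.
Holding P constant, ∂Q/∂M = −0.049.
η_M = (∂Q/∂M)·(M/Q) = -0.049 × (5284/105.087) = -2.464.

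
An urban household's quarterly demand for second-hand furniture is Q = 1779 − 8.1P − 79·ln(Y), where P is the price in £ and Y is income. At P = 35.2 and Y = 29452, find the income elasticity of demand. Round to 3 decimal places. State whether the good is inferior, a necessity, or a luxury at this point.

-0.116 (inferior good)

At P = 35.2, Y = 29452: Q = 680.929.
Holding P constant, ∂Q/∂Y = -79/Y = -0.00268233.
η_Y = (∂Q/∂Y)·(Y/Q) = -0.00268233 × (29452/680.929) = -0.116.
Since η < 0, this is an inferior good.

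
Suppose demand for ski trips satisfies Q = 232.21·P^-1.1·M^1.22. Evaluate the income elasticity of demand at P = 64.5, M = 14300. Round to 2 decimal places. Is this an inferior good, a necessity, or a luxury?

For a multiplicative demand Q = A·P^α·M^β, the income elasticity is β everywhere.
Here β = 1.22, so η = 1.22.
Since η > 1, this is a luxury.

1.22 (luxury)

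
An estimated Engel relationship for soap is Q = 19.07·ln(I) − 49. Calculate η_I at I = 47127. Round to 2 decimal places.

At I = 47127: Q = 156.205.
dQ/dI = 19.07/I = 0.000404651 at this income.
η = (dQ/dI)·(I/Q) = 0.000404651 × (47127/156.205) = 0.12.

0.12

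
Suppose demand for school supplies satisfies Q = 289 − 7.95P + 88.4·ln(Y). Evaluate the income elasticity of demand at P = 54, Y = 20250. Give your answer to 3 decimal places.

0.120

At P = 54, Y = 20250: Q = 736.266.
Holding P constant, ∂Q/∂Y = 88.4/Y = 0.00436543.
η_Y = (∂Q/∂Y)·(Y/Q) = 0.00436543 × (20250/736.266) = 0.120.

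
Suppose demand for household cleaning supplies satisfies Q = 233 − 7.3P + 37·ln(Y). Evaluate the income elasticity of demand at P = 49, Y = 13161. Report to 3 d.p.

At P = 49, Y = 13161: Q = 226.245.
Holding P constant, ∂Q/∂Y = 37/Y = 0.00281134.
η_Y = (∂Q/∂Y)·(Y/Q) = 0.00281134 × (13161/226.245) = 0.164.

0.164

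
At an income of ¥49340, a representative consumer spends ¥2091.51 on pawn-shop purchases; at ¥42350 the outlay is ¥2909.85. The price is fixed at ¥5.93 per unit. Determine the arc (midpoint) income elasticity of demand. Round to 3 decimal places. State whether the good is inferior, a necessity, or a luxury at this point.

-2.146 (inferior good)

With a constant price, Q₁ = 2091.51/5.93 = 352.700 and Q₂ = 2909.85/5.93 = 490.700 (equivalently, work directly with expenditure since P cancels).
Midpoint %ΔQ = (2909.85 − 2091.51)/2500.68 = 0.32725; midpoint %ΔI = (42350 − 49340)/45845 = -0.15247.
η = 0.32725 / -0.15247 = -2.146.
η < 0 ⇒ inferior good.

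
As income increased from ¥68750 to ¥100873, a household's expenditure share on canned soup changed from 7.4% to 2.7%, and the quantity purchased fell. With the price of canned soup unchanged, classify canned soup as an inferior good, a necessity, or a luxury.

inferior good

Quantity demanded falls as income rises, so η < 0.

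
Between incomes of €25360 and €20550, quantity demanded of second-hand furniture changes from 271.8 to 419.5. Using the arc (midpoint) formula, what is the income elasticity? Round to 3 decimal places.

-2.039

ΔQ = 419.5 − 271.8 = 147.7; midpoint Q̄ = (271.8 + 419.5)/2 = 345.65.
ΔI = 20550 − 25360 = -4810; midpoint Ī = (25360 + 20550)/2 = 22955.
η = (ΔQ/Q̄) ÷ (ΔI/Ī) = (147.7/345.65) ÷ (-4810/22955) = -2.039.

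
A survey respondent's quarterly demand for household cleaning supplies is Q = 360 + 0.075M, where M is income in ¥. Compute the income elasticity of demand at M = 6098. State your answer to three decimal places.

At M = 6098: Q = 817.350.
dQ/dM = 0.075.
η = (dQ/dM)·(M/Q) = 0.075 × (6098/817.350) = 0.560.

0.560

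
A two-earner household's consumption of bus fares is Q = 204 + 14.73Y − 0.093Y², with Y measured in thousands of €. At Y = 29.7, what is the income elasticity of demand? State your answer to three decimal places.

0.489

At Y = 29.7: Q = 559.4466.
dQ/dY = 14.73 − 0.186Y = 9.20580.
η = (dQ/dY)·(Y/Q) = 9.20580 × (29.7/559.4466) = 0.489.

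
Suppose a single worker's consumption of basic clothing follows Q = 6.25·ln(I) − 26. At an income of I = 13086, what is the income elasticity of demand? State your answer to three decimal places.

At I = 13086: Q = 33.246.
dQ/dI = 6.25/I = 0.00047761 at this income.
η = (dQ/dI)·(I/Q) = 0.00047761 × (13086/33.246) = 0.188.

0.188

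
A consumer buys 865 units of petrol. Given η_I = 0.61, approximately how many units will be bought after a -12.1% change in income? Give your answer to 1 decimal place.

801.2

%ΔQ ≈ η × %ΔI = 0.61 × (-12.1%) = -7.381%.
New Q ≈ 865 × (1 − 0.07381) = 801.2.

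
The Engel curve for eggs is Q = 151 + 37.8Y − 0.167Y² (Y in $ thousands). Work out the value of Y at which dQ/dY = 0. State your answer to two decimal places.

113.17

dQ/dY = 37.8 − 0.334Y.
The good is inferior where dQ/dY < 0. Setting dQ/dY = 0 gives Y = 37.8 / 0.334 = 113.17.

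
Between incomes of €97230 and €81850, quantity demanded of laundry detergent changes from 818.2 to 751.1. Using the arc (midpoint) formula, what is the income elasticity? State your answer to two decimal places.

ΔQ = 751.1 − 818.2 = -67.1; midpoint Q̄ = (818.2 + 751.1)/2 = 784.65.
ΔI = 81850 − 97230 = -15380; midpoint Ī = (97230 + 81850)/2 = 89540.
η = (ΔQ/Q̄) ÷ (ΔI/Ī) = (-67.1/784.65) ÷ (-15380/89540) = 0.50.

0.50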